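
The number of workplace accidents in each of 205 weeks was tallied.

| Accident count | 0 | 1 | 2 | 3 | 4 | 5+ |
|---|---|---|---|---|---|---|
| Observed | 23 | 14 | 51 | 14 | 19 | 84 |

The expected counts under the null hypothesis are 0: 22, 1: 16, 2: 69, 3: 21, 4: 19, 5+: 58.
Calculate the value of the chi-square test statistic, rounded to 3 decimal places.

cat         O        E   (O−E)²/E
0          23       22     0.0455
1          14       16     0.2500
2          51       69     4.6957
3          14       21     2.3333
4          19       19     0.0000
5+         84       58    11.6552
Sum = 18.980

18.980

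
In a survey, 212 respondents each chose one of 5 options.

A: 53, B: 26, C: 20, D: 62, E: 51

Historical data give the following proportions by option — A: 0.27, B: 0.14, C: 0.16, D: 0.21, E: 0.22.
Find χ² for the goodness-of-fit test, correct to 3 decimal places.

Expected counts E_i = n·p_i: 212×0.27 = 57.24, 212×0.14 = 29.68, 212×0.16 = 33.92, 212×0.21 = 44.52, 212×0.22 = 46.64.
χ² = (53−57.24)²/57.24 + (26−29.68)²/29.68 + (20−33.92)²/33.92 + (62−44.52)²/44.52 + (51−46.64)²/46.64
   = 0.3141 + 0.4563 + 5.7125 + 6.8632 + 0.4076
Sum = 13.754

13.754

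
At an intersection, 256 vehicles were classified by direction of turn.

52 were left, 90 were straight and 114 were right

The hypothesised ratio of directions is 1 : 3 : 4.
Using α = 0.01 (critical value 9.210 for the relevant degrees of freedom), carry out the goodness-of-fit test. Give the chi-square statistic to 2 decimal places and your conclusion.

14.41; reject

Ratio total = 8. Expected counts: 256×1/8 = 32, 256×3/8 = 96, 256×4/8 = 128.
χ² = (52−32)²/32 + (90−96)²/96 + (114−128)²/128
   = 12.500 + 0.375 + 1.531
Sum = 14.41
df = 2. Since 14.41 > 9.210, we reject H₀.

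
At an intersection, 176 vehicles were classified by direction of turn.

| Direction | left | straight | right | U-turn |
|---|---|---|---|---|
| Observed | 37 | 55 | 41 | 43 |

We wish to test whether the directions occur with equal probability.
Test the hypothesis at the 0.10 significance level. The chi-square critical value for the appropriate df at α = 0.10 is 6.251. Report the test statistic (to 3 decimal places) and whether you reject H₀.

4.091; do not reject

Under H₀ each category has probability 1/4, so each expected count is 176/4 = 44.
χ² = (37−44)²/44 + (55−44)²/44 + (41−44)²/44 + (43−44)²/44
   = 1.1136 + 2.7500 + 0.2045 + 0.0227
Sum = 4.091
df = 3. Since 4.091 < 6.251, we do not reject H₀.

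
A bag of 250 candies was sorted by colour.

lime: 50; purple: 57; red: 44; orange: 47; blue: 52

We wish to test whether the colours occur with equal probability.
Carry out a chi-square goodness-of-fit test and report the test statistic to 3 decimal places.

1.960

Under H₀ each category has probability 1/5, so each expected count is 250/5 = 50.
lime: (50 − 50)²/50 = 0/50 = 0.0000
purple: (57 − 50)²/50 = 49/50 = 0.9800
red: (44 − 50)²/50 = 36/50 = 0.7200
orange: (47 − 50)²/50 = 9/50 = 0.1800
blue: (52 − 50)²/50 = 4/50 = 0.0800
Sum = 1.960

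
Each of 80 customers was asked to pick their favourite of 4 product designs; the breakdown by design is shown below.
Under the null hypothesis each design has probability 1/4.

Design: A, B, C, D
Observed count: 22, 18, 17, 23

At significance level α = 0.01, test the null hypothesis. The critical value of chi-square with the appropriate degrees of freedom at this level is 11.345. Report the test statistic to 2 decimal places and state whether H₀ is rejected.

Under H₀ each category has probability 1/4, so each expected count is 80/4 = 20.
χ² = (22−20)²/20 + (18−20)²/20 + (17−20)²/20 + (23−20)²/20
   = 0.200 + 0.200 + 0.450 + 0.450
Sum = 1.30
df = 3. Since 1.30 < 11.345, we do not reject H₀.

1.30; do not reject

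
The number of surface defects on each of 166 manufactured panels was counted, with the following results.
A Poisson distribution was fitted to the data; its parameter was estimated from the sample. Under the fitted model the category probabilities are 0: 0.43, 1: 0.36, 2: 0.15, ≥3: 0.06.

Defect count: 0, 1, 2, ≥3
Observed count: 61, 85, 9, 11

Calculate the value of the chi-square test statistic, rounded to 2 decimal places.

22.43

Expected counts E_i = n·p_i: 166×0.43 = 71.38, 166×0.36 = 59.76, 166×0.15 = 24.9, 166×0.06 = 9.96.
cat         O        E   (O−E)²/E
0          61    71.38      1.509
1          85    59.76     10.660
2           9     24.9     10.153
≥3         11     9.96      0.109
Sum = 22.43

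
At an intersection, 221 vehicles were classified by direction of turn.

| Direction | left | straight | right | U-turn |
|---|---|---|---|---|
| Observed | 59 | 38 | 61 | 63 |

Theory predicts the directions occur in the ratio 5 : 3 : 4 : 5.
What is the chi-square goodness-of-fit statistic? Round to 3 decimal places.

Ratio total = 17. Expected counts: 221×5/17 = 65, 221×3/17 = 39, 221×4/17 = 52, 221×5/17 = 65.
left: (59 − 65)²/65 = 36/65 = 0.5538
straight: (38 − 39)²/39 = 1/39 = 0.0256
right: (61 − 52)²/52 = 81/52 = 1.5577
U-turn: (63 − 65)²/65 = 4/65 = 0.0615
Sum = 2.199

2.199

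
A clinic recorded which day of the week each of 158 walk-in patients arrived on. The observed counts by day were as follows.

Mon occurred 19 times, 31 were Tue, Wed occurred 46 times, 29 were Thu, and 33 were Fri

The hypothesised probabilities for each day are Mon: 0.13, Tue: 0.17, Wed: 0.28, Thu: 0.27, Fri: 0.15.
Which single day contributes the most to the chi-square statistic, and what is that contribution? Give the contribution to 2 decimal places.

Thu, 4.37

Expected counts E_i = n·p_i: 158×0.13 = 20.54, 158×0.17 = 26.86, 158×0.28 = 44.24, 158×0.27 = 42.66, 158×0.15 = 23.7.
cat         O        E   (O−E)²/E
Mon        19    20.54      0.115
Tue        31    26.86      0.638
Wed        46    44.24      0.070
Thu        29    42.66      4.374
Fri        33     23.7      3.649
The largest term is for Thu: 4.37.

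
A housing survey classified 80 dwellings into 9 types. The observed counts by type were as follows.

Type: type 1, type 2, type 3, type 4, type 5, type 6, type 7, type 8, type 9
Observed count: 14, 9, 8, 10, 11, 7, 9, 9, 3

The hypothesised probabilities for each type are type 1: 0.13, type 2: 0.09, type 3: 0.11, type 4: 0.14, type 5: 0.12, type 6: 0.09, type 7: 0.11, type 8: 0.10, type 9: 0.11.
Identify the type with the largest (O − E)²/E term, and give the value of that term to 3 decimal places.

type 9, 3.823

Expected counts E_i = n·p_i: 80×0.13 = 10.4, 80×0.09 = 7.2, 80×0.11 = 8.8, 80×0.14 = 11.2, 80×0.12 = 9.6, 80×0.09 = 7.2, 80×0.11 = 8.8, 80×0.10 = 8, 80×0.11 = 8.8.
cat         O        E   (O−E)²/E
type 1     14     10.4     1.2462
type 2      9      7.2     0.4500
type 3      8      8.8     0.0727
type 4     10     11.2     0.1286
type 5     11      9.6     0.2042
type 6      7      7.2     0.0056
type 7      9      8.8     0.0045
type 8      9        8     0.1250
type 9      3      8.8     3.8227
The largest term is for type 9: 3.823.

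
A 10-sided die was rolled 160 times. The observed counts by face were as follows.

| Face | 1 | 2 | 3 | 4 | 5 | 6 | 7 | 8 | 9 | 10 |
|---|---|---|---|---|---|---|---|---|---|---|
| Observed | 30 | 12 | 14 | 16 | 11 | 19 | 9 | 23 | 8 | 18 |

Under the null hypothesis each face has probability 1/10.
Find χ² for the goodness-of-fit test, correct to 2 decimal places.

Expected count for each of the 10 categories: 160/10 = 16.
1: (30 − 16)²/16 = 196/16 = 12.250
2: (12 − 16)²/16 = 16/16 = 1.000
3: (14 − 16)²/16 = 4/16 = 0.250
4: (16 − 16)²/16 = 0/16 = 0.000
5: (11 − 16)²/16 = 25/16 = 1.563
6: (19 − 16)²/16 = 9/16 = 0.563
7: (9 − 16)²/16 = 49/16 = 3.063
8: (23 − 16)²/16 = 49/16 = 3.063
9: (8 − 16)²/16 = 64/16 = 4.000
10: (18 − 16)²/16 = 4/16 = 0.250
Sum = 26.00

26.00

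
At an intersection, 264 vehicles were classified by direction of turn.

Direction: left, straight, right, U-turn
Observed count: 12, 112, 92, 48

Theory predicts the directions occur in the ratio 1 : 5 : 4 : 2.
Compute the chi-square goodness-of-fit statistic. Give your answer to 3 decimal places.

5.127

Ratio total = 12. Expected counts: 264×1/12 = 22, 264×5/12 = 110, 264×4/12 = 88, 264×2/12 = 44.
left: (12 − 22)²/22 = 100/22 = 4.5455
straight: (112 − 110)²/110 = 4/110 = 0.0364
right: (92 − 88)²/88 = 16/88 = 0.1818
U-turn: (48 − 44)²/44 = 16/44 = 0.3636
Sum = 5.127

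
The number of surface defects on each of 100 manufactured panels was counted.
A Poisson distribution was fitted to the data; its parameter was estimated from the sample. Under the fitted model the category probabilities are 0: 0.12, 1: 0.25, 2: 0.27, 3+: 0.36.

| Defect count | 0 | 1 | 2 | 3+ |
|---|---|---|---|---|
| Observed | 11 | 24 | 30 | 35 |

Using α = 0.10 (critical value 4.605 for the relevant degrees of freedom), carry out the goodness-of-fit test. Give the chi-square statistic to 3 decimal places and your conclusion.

0.484; do not reject

Expected counts E_i = n·p_i: 100×0.12 = 12, 100×0.25 = 25, 100×0.27 = 27, 100×0.36 = 36.
cat         O        E   (O−E)²/E
0          11       12     0.0833
1          24       25     0.0400
2          30       27     0.3333
3+         35       36     0.0278
Sum = 0.484
df = 2. Since 0.484 < 4.605, we do not reject H₀.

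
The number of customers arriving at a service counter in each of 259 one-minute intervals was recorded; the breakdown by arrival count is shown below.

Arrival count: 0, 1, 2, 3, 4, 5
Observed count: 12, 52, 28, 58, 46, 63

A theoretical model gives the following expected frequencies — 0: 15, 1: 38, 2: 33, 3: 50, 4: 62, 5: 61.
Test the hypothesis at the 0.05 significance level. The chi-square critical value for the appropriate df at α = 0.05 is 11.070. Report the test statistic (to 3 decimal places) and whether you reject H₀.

11.990; reject

χ² = (12−15)²/15 + (52−38)²/38 + (28−33)²/33 + (58−50)²/50 + (46−62)²/62 + (63−61)²/61
   = 0.6000 + 5.1579 + 0.7576 + 1.2800 + 4.1290 + 0.0656
Sum = 11.990
df = 5. Since 11.990 > 11.070, we reject H₀.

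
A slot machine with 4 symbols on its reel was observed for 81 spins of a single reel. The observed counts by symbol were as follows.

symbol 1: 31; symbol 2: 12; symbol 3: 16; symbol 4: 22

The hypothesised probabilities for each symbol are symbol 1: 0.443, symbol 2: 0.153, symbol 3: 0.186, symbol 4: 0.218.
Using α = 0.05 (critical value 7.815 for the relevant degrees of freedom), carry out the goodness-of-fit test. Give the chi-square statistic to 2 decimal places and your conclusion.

1.80; do not reject

Expected counts E_i = n·p_i: 81×0.443 = 35.883, 81×0.153 = 12.393, 81×0.186 = 15.066, 81×0.218 = 17.658.
symbol 1: (31 − 35.883)²/35.883 = 23.843689/35.883 = 0.664
symbol 2: (12 − 12.393)²/12.393 = 0.154449/12.393 = 0.012
symbol 3: (16 − 15.066)²/15.066 = 0.872356/15.066 = 0.058
symbol 4: (22 − 17.658)²/17.658 = 18.852964/17.658 = 1.068
Sum = 1.80
df = 3. Since 1.80 < 7.815, we do not reject H₀.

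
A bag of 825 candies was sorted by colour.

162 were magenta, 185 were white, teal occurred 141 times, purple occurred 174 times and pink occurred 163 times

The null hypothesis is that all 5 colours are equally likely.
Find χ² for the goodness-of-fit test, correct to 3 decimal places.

Expected count for each of the 5 categories: 825/5 = 165.
cat          O        E   (O−E)²/E
magenta    162      165     0.0545
white      185      165     2.4242
teal       141      165     3.4909
purple     174      165     0.4909
pink       163      165     0.0242
Sum = 6.485

6.485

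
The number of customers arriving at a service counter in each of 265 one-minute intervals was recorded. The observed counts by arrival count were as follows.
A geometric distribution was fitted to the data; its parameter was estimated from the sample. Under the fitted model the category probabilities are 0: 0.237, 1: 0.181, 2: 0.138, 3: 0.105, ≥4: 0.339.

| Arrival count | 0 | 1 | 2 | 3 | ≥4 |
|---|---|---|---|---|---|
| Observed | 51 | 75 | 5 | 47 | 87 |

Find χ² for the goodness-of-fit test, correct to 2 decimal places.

Expected counts E_i = n·p_i: 265×0.237 = 62.805, 265×0.181 = 47.965, 265×0.138 = 36.57, 265×0.105 = 27.825, 265×0.339 = 89.835.
χ² = (51−62.805)²/62.805 + (75−47.965)²/47.965 + (5−36.57)²/36.57 + (47−27.825)²/27.825 + (87−89.835)²/89.835
   = 2.219 + 15.238 + 27.254 + 13.214 + 0.089
Sum = 58.01

58.01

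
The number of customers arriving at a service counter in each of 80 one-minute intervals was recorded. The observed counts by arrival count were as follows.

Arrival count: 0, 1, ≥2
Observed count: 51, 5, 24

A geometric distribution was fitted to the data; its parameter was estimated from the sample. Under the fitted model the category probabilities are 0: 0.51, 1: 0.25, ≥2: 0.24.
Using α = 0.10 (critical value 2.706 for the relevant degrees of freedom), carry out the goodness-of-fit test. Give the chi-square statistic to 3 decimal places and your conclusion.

15.000; reject

Expected counts E_i = n·p_i: 80×0.51 = 40.8, 80×0.25 = 20, 80×0.24 = 19.2.
χ² = (51−40.8)²/40.8 + (5−20)²/20 + (24−19.2)²/19.2
   = 2.5500 + 11.2500 + 1.2000
Sum = 15.000
df = 1. Since 15.000 > 2.706, we reject H₀.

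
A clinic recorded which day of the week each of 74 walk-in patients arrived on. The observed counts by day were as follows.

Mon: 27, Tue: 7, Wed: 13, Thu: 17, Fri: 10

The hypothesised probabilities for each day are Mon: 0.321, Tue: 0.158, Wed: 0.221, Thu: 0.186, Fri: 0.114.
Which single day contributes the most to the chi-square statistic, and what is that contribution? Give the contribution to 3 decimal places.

Expected counts E_i = n·p_i: 74×0.321 = 23.754, 74×0.158 = 11.692, 74×0.221 = 16.354, 74×0.186 = 13.764, 74×0.114 = 8.436.
χ² = (27−23.754)²/23.754 + (7−11.692)²/11.692 + (13−16.354)²/16.354 + (17−13.764)²/13.764 + (10−8.436)²/8.436
   = 0.4436 + 1.8829 + 0.6879 + 0.7608 + 0.2900
The largest term is for Tue: 1.883.

Tue, 1.883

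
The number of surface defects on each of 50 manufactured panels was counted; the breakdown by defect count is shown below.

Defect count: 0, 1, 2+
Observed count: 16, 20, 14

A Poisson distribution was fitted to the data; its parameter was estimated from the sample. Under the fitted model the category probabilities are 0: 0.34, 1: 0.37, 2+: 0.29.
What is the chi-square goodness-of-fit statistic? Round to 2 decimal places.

Expected counts E_i = n·p_i: 50×0.34 = 17, 50×0.37 = 18.5, 50×0.29 = 14.5.
0: (16 − 17)²/17 = 1/17 = 0.059
1: (20 − 18.5)²/18.5 = 2.25/18.5 = 0.122
2+: (14 − 14.5)²/14.5 = 0.25/14.5 = 0.017
Sum = 0.20

0.20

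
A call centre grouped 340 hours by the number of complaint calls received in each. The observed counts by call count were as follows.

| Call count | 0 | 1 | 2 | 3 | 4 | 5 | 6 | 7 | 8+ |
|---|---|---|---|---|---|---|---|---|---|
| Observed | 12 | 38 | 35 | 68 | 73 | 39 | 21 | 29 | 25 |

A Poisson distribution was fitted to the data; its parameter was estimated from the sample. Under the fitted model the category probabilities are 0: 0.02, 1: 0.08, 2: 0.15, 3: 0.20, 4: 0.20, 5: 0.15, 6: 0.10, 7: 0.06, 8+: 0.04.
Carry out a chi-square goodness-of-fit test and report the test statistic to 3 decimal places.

34.627

Expected counts E_i = n·p_i: 340×0.02 = 6.8, 340×0.08 = 27.2, 340×0.15 = 51, 340×0.20 = 68, 340×0.20 = 68, 340×0.15 = 51, 340×0.10 = 34, 340×0.06 = 20.4, 340×0.04 = 13.6.
cat         O        E   (O−E)²/E
0          12      6.8     3.9765
1          38     27.2     4.2882
2          35       51     5.0196
3          68       68     0.0000
4          73       68     0.3676
5          39       51     2.8235
6          21       34     4.9706
7          29     20.4     3.6255
8+         25     13.6     9.5559
Sum = 34.627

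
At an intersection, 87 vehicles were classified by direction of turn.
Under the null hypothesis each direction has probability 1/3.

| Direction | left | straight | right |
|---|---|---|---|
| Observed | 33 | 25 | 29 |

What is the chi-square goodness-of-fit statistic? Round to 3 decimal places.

1.103

Under H₀ each category has probability 1/3, so each expected count is 87/3 = 29.
cat           O        E   (O−E)²/E
left         33       29     0.5517
straight     25       29     0.5517
right        29       29     0.0000
Sum = 1.103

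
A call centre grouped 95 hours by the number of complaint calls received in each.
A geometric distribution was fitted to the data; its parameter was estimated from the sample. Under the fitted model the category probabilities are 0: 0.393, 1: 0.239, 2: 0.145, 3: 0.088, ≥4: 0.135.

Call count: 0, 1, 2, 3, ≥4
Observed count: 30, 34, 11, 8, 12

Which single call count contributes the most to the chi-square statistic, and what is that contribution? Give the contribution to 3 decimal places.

1, 5.619

Expected counts E_i = n·p_i: 95×0.393 = 37.335, 95×0.239 = 22.705, 95×0.145 = 13.775, 95×0.088 = 8.36, 95×0.135 = 12.825.
χ² = (30−37.335)²/37.335 + (34−22.705)²/22.705 + (11−13.775)²/13.775 + (8−8.36)²/8.36 + (12−12.825)²/12.825
   = 1.4411 + 5.6189 + 0.5590 + 0.0155 + 0.0531
The largest term is for 1: 5.619.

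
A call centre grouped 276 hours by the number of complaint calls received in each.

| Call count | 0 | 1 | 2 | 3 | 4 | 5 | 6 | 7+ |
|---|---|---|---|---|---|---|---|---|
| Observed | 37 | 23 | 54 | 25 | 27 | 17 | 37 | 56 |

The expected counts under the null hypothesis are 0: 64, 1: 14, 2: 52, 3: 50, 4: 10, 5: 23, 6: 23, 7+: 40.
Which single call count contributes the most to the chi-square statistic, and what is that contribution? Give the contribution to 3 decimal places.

χ² = (37−64)²/64 + (23−14)²/14 + (54−52)²/52 + (25−50)²/50 + (27−10)²/10 + (17−23)²/23 + (37−23)²/23 + (56−40)²/40
   = 11.3906 + 5.7857 + 0.0769 + 12.5000 + 28.9000 + 1.5652 + 8.5217 + 6.4000
The largest term is for 4: 28.900.

4, 28.900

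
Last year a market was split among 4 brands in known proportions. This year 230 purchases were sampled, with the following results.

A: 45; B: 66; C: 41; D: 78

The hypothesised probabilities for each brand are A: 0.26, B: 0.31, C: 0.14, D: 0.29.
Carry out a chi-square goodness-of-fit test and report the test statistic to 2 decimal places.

Expected counts E_i = n·p_i: 230×0.26 = 59.8, 230×0.31 = 71.3, 230×0.14 = 32.2, 230×0.29 = 66.7.
χ² = (45−59.8)²/59.8 + (66−71.3)²/71.3 + (41−32.2)²/32.2 + (78−66.7)²/66.7
   = 3.663 + 0.394 + 2.405 + 1.914
Sum = 8.38

8.38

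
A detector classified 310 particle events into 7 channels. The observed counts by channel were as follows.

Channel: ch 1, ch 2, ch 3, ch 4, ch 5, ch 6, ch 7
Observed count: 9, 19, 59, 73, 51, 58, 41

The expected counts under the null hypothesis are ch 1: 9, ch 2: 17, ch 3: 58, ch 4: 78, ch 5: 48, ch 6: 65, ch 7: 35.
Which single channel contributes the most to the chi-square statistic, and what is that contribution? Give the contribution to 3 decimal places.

ch 7, 1.029

cat         O        E   (O−E)²/E
ch 1        9        9     0.0000
ch 2       19       17     0.2353
ch 3       59       58     0.0172
ch 4       73       78     0.3205
ch 5       51       48     0.1875
ch 6       58       65     0.7538
ch 7       41       35     1.0286
The largest term is for ch 7: 1.029.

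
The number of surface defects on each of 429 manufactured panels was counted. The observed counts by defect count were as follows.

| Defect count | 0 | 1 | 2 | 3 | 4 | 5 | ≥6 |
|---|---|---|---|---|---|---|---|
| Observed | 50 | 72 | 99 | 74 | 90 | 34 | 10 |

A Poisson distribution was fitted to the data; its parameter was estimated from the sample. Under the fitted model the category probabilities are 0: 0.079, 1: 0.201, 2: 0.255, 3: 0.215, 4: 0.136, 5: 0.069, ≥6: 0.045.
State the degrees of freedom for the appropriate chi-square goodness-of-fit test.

5

There are k = 7 categories and 1 parameter estimated from the data, so df = 7 − 1 − 1 = 5.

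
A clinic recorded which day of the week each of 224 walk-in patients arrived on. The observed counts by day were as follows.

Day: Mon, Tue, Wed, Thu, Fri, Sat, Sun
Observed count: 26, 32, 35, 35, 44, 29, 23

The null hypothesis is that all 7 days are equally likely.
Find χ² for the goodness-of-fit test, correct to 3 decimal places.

9.000

Expected count for each of the 7 categories: 224/7 = 32.
Mon: (26 − 32)²/32 = 36/32 = 1.1250
Tue: (32 − 32)²/32 = 0/32 = 0.0000
Wed: (35 − 32)²/32 = 9/32 = 0.2813
Thu: (35 − 32)²/32 = 9/32 = 0.2813
Fri: (44 − 32)²/32 = 144/32 = 4.5000
Sat: (29 − 32)²/32 = 9/32 = 0.2813
Sun: (23 − 32)²/32 = 81/32 = 2.5313
Sum = 9.000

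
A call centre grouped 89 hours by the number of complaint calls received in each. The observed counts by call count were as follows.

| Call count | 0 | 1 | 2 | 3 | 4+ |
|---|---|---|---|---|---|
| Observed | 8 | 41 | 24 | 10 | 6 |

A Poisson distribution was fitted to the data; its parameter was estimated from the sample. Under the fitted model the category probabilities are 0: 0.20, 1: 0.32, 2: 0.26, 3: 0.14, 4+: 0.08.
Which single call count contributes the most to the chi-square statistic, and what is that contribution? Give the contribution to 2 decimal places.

1, 5.50

Expected counts E_i = n·p_i: 89×0.20 = 17.8, 89×0.32 = 28.48, 89×0.26 = 23.14, 89×0.14 = 12.46, 89×0.08 = 7.12.
cat         O        E   (O−E)²/E
0           8     17.8      5.396
1          41    28.48      5.504
2          24    23.14      0.032
3          10    12.46      0.486
4+          6     7.12      0.176
The largest term is for 1: 5.50.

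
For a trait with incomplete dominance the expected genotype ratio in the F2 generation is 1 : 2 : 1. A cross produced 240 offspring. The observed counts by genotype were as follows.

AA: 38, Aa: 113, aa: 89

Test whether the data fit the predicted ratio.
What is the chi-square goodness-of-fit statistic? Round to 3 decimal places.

22.492

Ratio total = 4. Expected counts: 240×1/4 = 60, 240×2/4 = 120, 240×1/4 = 60.
χ² = (38−60)²/60 + (113−120)²/120 + (89−60)²/60
   = 8.0667 + 0.4083 + 14.0167
Sum = 22.492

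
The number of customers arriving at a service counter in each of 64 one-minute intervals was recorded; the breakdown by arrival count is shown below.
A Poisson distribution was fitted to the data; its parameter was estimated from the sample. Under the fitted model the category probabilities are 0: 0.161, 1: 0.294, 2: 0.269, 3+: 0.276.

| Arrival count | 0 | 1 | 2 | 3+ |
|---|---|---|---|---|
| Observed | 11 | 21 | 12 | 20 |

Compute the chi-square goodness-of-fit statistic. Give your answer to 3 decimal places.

2.190

Expected counts E_i = n·p_i: 64×0.161 = 10.304, 64×0.294 = 18.816, 64×0.269 = 17.216, 64×0.276 = 17.664.
χ² = (11−10.304)²/10.304 + (21−18.816)²/18.816 + (12−17.216)²/17.216 + (20−17.664)²/17.664
   = 0.0470 + 0.2535 + 1.5803 + 0.3089
Sum = 2.190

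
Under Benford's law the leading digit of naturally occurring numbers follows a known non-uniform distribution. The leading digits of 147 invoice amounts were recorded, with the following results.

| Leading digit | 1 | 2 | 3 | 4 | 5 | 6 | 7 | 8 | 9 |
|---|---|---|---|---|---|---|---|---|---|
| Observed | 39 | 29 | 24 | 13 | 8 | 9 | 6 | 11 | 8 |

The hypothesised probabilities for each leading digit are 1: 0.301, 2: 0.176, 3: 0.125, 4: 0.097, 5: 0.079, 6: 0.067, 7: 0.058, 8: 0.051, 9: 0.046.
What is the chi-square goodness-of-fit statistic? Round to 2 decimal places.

6.64

Expected counts E_i = n·p_i: 147×0.301 = 44.247, 147×0.176 = 25.872, 147×0.125 = 18.375, 147×0.097 = 14.259, 147×0.079 = 11.613, 147×0.067 = 9.849, 147×0.058 = 8.526, 147×0.051 = 7.497, 147×0.046 = 6.762.
cat         O        E   (O−E)²/E
1          39   44.247      0.622
2          29   25.872      0.378
3          24   18.375      1.722
4          13   14.259      0.111
5           8   11.613      1.124
6           9    9.849      0.073
7           6    8.526      0.748
8          11    7.497      1.637
9           8    6.762      0.227
Sum = 6.64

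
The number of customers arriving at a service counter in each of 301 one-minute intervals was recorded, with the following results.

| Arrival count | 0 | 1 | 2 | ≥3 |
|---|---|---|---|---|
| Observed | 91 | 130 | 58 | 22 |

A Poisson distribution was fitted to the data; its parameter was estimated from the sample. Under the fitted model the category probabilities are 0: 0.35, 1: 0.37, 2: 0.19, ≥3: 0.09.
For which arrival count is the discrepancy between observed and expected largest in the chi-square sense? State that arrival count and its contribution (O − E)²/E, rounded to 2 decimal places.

Expected counts E_i = n·p_i: 301×0.35 = 105.35, 301×0.37 = 111.37, 301×0.19 = 57.19, 301×0.09 = 27.09.
χ² = (91−105.35)²/105.35 + (130−111.37)²/111.37 + (58−57.19)²/57.19 + (22−27.09)²/27.09
   = 1.955 + 3.116 + 0.011 + 0.956
The largest term is for 1: 3.12.

1, 3.12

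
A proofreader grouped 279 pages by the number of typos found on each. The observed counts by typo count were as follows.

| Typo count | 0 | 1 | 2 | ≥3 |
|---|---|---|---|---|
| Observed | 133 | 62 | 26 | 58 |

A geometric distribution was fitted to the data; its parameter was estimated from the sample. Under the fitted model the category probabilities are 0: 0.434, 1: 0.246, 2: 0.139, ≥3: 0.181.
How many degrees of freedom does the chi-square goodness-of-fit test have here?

2

There are k = 4 categories and 1 parameter estimated from the data, so df = 4 − 1 − 1 = 2.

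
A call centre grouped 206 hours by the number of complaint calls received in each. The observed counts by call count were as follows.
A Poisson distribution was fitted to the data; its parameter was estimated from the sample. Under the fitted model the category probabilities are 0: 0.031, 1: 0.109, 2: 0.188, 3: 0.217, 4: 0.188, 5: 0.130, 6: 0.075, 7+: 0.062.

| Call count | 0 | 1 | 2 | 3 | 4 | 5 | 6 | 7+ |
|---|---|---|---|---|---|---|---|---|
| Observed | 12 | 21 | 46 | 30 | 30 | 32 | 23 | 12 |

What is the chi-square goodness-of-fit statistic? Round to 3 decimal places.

17.951

Expected counts E_i = n·p_i: 206×0.031 = 6.386, 206×0.109 = 22.454, 206×0.188 = 38.728, 206×0.217 = 44.702, 206×0.188 = 38.728, 206×0.130 = 26.78, 206×0.075 = 15.45, 206×0.062 = 12.772.
0: (12 − 6.386)²/6.386 = 31.516996/6.386 = 4.9353
1: (21 − 22.454)²/22.454 = 2.114116/22.454 = 0.0942
2: (46 − 38.728)²/38.728 = 52.881984/38.728 = 1.3655
3: (30 − 44.702)²/44.702 = 216.148804/44.702 = 4.8353
4: (30 − 38.728)²/38.728 = 76.177984/38.728 = 1.9670
5: (32 − 26.78)²/26.78 = 27.2484/26.78 = 1.0175
6: (23 − 15.45)²/15.45 = 57.0025/15.45 = 3.6895
7+: (12 − 12.772)²/12.772 = 0.595984/12.772 = 0.0467
Sum = 17.951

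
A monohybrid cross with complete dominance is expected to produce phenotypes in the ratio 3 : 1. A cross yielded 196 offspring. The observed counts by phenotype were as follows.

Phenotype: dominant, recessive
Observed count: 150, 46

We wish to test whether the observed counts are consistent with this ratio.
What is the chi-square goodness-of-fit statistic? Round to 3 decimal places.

Ratio total = 4. Expected counts: 196×3/4 = 147, 196×1/4 = 49.
χ² = (150−147)²/147 + (46−49)²/49
   = 0.0612 + 0.1837
Sum = 0.245

0.245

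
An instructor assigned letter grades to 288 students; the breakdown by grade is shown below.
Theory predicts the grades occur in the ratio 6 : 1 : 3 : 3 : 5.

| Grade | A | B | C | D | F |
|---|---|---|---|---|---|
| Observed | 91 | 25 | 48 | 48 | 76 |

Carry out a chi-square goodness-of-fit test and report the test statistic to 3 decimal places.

Ratio total = 18. Expected counts: 288×6/18 = 96, 288×1/18 = 16, 288×3/18 = 48, 288×3/18 = 48, 288×5/18 = 80.
cat         O        E   (O−E)²/E
A          91       96     0.2604
B          25       16     5.0625
C          48       48     0.0000
D          48       48     0.0000
F          76       80     0.2000
Sum = 5.523

5.523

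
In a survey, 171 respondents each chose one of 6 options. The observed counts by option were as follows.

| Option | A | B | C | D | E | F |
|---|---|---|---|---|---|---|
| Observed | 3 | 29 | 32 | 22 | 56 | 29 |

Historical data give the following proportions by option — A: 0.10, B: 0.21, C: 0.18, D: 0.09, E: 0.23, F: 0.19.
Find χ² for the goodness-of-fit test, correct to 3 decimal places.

23.284

Expected counts E_i = n·p_i: 171×0.10 = 17.1, 171×0.21 = 35.91, 171×0.18 = 30.78, 171×0.09 = 15.39, 171×0.23 = 39.33, 171×0.19 = 32.49.
χ² = (3−17.1)²/17.1 + (29−35.91)²/35.91 + (32−30.78)²/30.78 + (22−15.39)²/15.39 + (56−39.33)²/39.33 + (29−32.49)²/32.49
   = 11.6263 + 1.3297 + 0.0484 + 2.8390 + 7.0656 + 0.3749
Sum = 23.284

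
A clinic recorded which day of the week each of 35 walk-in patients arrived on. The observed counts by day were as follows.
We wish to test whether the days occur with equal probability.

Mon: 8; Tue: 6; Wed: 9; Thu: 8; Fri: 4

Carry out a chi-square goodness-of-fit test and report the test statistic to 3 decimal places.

Under H₀ each category has probability 1/5, so each expected count is 35/5 = 7.
cat         O        E   (O−E)²/E
Mon         8        7     0.1429
Tue         6        7     0.1429
Wed         9        7     0.5714
Thu         8        7     0.1429
Fri         4        7     1.2857
Sum = 2.286

2.286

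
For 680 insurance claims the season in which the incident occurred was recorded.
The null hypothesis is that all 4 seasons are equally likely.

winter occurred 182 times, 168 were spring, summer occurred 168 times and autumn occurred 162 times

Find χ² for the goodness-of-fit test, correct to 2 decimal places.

Expected count for each of the 4 categories: 680/4 = 170.
χ² = (182−170)²/170 + (168−170)²/170 + (168−170)²/170 + (162−170)²/170
   = 0.847 + 0.024 + 0.024 + 0.376
Sum = 1.27

1.27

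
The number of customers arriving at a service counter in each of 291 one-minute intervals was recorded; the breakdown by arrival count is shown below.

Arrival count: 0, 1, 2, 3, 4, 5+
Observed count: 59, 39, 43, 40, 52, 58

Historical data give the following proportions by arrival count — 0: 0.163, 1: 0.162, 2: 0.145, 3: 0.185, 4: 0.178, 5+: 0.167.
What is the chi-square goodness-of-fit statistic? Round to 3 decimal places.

Expected counts E_i = n·p_i: 291×0.163 = 47.433, 291×0.162 = 47.142, 291×0.145 = 42.195, 291×0.185 = 53.835, 291×0.178 = 51.798, 291×0.167 = 48.597.
cat         O        E   (O−E)²/E
0          59   47.433     2.8207
1          39   47.142     1.4062
2          43   42.195     0.0154
3          40   53.835     3.5554
4          52   51.798     0.0008
5+         58   48.597     1.8194
Sum = 9.618

9.618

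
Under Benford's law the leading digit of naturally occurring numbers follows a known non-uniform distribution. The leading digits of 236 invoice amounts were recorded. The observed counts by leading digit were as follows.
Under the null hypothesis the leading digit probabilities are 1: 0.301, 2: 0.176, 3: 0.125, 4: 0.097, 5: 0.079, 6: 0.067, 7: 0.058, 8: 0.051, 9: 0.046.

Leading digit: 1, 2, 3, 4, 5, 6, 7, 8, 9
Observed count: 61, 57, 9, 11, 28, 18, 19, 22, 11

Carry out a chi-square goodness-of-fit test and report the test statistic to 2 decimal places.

Expected counts E_i = n·p_i: 236×0.301 = 71.036, 236×0.176 = 41.536, 236×0.125 = 29.5, 236×0.097 = 22.892, 236×0.079 = 18.644, 236×0.067 = 15.812, 236×0.058 = 13.688, 236×0.051 = 12.036, 236×0.046 = 10.856.
cat         O        E   (O−E)²/E
1          61   71.036      1.418
2          57   41.536      5.757
3           9     29.5     14.246
4          11   22.892      6.178
5          28   18.644      4.695
6          18   15.812      0.303
7          19   13.688      2.061
8          22   12.036      8.249
9          11   10.856      0.002
Sum = 42.91

42.91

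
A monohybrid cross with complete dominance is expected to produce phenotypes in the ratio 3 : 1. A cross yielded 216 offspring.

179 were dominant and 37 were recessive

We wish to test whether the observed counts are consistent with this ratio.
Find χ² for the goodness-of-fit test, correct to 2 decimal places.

7.14

Ratio total = 4. Expected counts: 216×3/4 = 162, 216×1/4 = 54.
dominant: (179 − 162)²/162 = 289/162 = 1.784
recessive: (37 − 54)²/54 = 289/54 = 5.352
Sum = 7.14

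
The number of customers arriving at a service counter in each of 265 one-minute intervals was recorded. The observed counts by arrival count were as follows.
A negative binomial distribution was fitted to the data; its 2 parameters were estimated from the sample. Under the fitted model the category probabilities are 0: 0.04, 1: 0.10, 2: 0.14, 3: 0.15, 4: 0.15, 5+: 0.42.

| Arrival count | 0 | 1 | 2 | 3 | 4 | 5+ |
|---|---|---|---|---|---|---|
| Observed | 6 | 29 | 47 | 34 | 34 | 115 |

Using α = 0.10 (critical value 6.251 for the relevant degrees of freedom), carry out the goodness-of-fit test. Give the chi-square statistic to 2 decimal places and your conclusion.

6.66; reject

Expected counts E_i = n·p_i: 265×0.04 = 10.6, 265×0.10 = 26.5, 265×0.14 = 37.1, 265×0.15 = 39.75, 265×0.15 = 39.75, 265×0.42 = 111.3.
χ² = (6−10.6)²/10.6 + (29−26.5)²/26.5 + (47−37.1)²/37.1 + (34−39.75)²/39.75 + (34−39.75)²/39.75 + (115−111.3)²/111.3
   = 1.996 + 0.236 + 2.642 + 0.832 + 0.832 + 0.123
Sum = 6.66
df = 3. Since 6.66 > 6.251, we reject H₀.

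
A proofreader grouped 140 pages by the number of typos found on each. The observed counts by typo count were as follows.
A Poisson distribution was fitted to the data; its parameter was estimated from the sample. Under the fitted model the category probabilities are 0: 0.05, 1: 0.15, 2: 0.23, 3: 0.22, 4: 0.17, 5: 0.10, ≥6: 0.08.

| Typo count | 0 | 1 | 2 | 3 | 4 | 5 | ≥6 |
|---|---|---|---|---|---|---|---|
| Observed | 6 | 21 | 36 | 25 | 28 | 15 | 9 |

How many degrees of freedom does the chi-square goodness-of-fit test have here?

5

There are k = 7 categories and 1 parameter estimated from the data, so df = 7 − 1 − 1 = 5.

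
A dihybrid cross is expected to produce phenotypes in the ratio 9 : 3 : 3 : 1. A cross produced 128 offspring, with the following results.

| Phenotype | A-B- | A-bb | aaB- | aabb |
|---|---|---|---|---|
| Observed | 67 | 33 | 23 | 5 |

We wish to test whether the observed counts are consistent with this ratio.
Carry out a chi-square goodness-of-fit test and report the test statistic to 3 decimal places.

4.889

Ratio total = 16. Expected counts: 128×9/16 = 72, 128×3/16 = 24, 128×3/16 = 24, 128×1/16 = 8.
χ² = (67−72)²/72 + (33−24)²/24 + (23−24)²/24 + (5−8)²/8
   = 0.3472 + 3.3750 + 0.0417 + 1.1250
Sum = 4.889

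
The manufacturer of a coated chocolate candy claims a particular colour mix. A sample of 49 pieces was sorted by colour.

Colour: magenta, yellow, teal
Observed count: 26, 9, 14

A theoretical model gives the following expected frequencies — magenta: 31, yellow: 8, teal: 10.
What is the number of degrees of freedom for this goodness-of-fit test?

2

There are k = 3 categories and no parameters were estimated from the data, so df = 3 − 1 = 2.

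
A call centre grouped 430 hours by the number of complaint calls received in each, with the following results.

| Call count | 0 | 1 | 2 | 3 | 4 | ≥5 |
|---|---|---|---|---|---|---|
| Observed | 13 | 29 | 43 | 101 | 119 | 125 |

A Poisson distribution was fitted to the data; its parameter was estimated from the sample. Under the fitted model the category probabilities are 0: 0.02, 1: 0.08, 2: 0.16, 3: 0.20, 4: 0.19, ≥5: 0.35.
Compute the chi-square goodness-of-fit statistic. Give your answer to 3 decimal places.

Expected counts E_i = n·p_i: 430×0.02 = 8.6, 430×0.08 = 34.4, 430×0.16 = 68.8, 430×0.20 = 86, 430×0.19 = 81.7, 430×0.35 = 150.5.
cat         O        E   (O−E)²/E
0          13      8.6     2.2512
1          29     34.4     0.8477
2          43     68.8     9.6750
3         101       86     2.6163
4         119     81.7    17.0293
≥5        125    150.5     4.3206
Sum = 36.740

36.740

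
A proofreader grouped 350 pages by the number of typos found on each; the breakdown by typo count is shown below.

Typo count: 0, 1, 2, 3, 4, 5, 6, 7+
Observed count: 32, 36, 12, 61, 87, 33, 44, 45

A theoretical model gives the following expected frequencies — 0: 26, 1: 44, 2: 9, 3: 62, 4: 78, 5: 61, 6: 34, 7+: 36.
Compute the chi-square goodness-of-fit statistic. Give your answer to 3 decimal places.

χ² = (32−26)²/26 + (36−44)²/44 + (12−9)²/9 + (61−62)²/62 + (87−78)²/78 + (33−61)²/61 + (44−34)²/34 + (45−36)²/36
   = 1.3846 + 1.4545 + 1.0000 + 0.0161 + 1.0385 + 12.8525 + 2.9412 + 2.2500
Sum = 22.937

22.937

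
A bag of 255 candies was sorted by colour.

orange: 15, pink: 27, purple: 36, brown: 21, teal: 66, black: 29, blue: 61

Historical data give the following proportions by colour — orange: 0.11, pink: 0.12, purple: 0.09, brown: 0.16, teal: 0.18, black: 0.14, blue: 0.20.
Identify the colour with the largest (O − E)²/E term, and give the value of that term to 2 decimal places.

Expected counts E_i = n·p_i: 255×0.11 = 28.05, 255×0.12 = 30.6, 255×0.09 = 22.95, 255×0.16 = 40.8, 255×0.18 = 45.9, 255×0.14 = 35.7, 255×0.20 = 51.
cat         O        E   (O−E)²/E
orange     15    28.05      6.071
pink       27     30.6      0.424
purple     36    22.95      7.421
brown      21     40.8      9.609
teal       66     45.9      8.802
black      29     35.7      1.257
blue       61       51      1.961
The largest term is for brown: 9.61.

brown, 9.61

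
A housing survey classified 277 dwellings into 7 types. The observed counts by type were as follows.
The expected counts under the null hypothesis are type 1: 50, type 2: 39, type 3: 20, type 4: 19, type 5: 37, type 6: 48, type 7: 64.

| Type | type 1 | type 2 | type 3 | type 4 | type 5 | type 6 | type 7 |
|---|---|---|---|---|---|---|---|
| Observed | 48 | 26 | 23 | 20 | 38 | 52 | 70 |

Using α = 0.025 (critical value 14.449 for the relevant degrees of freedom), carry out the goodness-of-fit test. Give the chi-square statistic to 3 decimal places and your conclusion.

5.839; do not reject

cat         O        E   (O−E)²/E
type 1     48       50     0.0800
type 2     26       39     4.3333
type 3     23       20     0.4500
type 4     20       19     0.0526
type 5     38       37     0.0270
type 6     52       48     0.3333
type 7     70       64     0.5625
Sum = 5.839
df = 6. Since 5.839 < 14.449, we do not reject H₀.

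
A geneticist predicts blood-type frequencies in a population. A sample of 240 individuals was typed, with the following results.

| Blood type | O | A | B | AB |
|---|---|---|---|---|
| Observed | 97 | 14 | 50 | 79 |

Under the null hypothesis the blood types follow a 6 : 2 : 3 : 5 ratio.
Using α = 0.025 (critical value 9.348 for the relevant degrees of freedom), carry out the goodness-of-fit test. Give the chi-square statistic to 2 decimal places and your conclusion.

9.85; reject

Ratio total = 16. Expected counts: 240×6/16 = 90, 240×2/16 = 30, 240×3/16 = 45, 240×5/16 = 75.
cat         O        E   (O−E)²/E
O          97       90      0.544
A          14       30      8.533
B          50       45      0.556
AB         79       75      0.213
Sum = 9.85
df = 3. Since 9.85 > 9.348, we reject H₀.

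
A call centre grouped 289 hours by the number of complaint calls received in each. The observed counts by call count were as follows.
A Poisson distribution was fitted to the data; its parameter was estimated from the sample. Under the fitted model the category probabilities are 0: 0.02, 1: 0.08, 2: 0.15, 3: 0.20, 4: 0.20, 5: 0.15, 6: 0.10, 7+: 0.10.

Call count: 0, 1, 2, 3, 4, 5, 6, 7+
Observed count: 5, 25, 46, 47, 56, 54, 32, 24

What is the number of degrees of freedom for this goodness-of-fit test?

There are k = 8 categories and 1 parameter estimated from the data, so df = 8 − 1 − 1 = 6.

6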